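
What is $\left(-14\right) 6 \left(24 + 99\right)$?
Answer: $-10332$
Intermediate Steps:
$\left(-14\right) 6 \left(24 + 99\right) = \left(-84\right) 123 = -10332$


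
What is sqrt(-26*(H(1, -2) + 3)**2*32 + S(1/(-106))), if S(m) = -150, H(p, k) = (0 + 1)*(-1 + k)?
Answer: 5*I*sqrt(6) ≈ 12.247*I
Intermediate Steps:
H(p, k) = -1 + k (H(p, k) = 1*(-1 + k) = -1 + k)
sqrt(-26*(H(1, -2) + 3)**2*32 + S(1/(-106))) = sqrt(-26*((-1 - 2) + 3)**2*32 - 150) = sqrt(-26*(-3 + 3)**2*32 - 150) = sqrt(-26*0**2*32 - 150) = sqrt(-26*0*32 - 150) = sqrt(0*32 - 150) = sqrt(0 - 150) = sqrt(-150) = 5*I*sqrt(6)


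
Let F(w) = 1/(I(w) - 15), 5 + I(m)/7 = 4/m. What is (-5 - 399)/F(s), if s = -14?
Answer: 21008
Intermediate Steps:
I(m) = -35 + 28/m (I(m) = -35 + 7*(4/m) = -35 + 28/m)
F(w) = 1/(-50 + 28/w) (F(w) = 1/((-35 + 28/w) - 15) = 1/(-50 + 28/w))
(-5 - 399)/F(s) = (-5 - 399)/((-1*(-14)/(-28 + 50*(-14)))) = -404/((-1*(-14)/(-28 - 700))) = -404/((-1*(-14)/(-728))) = -404/((-1*(-14)*(-1/728))) = -404/(-1/52) = -404*(-52) = 21008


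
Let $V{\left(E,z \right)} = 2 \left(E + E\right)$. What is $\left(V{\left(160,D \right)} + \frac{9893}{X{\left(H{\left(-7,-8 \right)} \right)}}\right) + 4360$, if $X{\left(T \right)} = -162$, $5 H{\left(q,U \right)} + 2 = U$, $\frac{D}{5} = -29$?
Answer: $\frac{800107}{162} \approx 4938.9$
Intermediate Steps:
$D = -145$ ($D = 5 \left(-29\right) = -145$)
$H{\left(q,U \right)} = - \frac{2}{5} + \frac{U}{5}$
$V{\left(E,z \right)} = 4 E$ ($V{\left(E,z \right)} = 2 \cdot 2 E = 4 E$)
$\left(V{\left(160,D \right)} + \frac{9893}{X{\left(H{\left(-7,-8 \right)} \right)}}\right) + 4360 = \left(4 \cdot 160 + \frac{9893}{-162}\right) + 4360 = \left(640 + 9893 \left(- \frac{1}{162}\right)\right) + 4360 = \left(640 - \frac{9893}{162}\right) + 4360 = \frac{93787}{162} + 4360 = \frac{800107}{162}$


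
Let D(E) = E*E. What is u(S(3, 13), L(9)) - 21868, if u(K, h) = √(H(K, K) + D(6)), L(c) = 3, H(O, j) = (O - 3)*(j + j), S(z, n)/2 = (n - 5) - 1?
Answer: -21868 + 2*√86 ≈ -21849.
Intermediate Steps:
S(z, n) = -12 + 2*n (S(z, n) = 2*((n - 5) - 1) = 2*((-5 + n) - 1) = 2*(-6 + n) = -12 + 2*n)
H(O, j) = 2*j*(-3 + O) (H(O, j) = (-3 + O)*(2*j) = 2*j*(-3 + O))
D(E) = E²
u(K, h) = √(36 + 2*K*(-3 + K)) (u(K, h) = √(2*K*(-3 + K) + 6²) = √(2*K*(-3 + K) + 36) = √(36 + 2*K*(-3 + K)))
u(S(3, 13), L(9)) - 21868 = √2*√(18 + (-12 + 2*13)*(-3 + (-12 + 2*13))) - 21868 = √2*√(18 + (-12 + 26)*(-3 + (-12 + 26))) - 21868 = √2*√(18 + 14*(-3 + 14)) - 21868 = √2*√(18 + 14*11) - 21868 = √2*√(18 + 154) - 21868 = √2*√172 - 21868 = √2*(2*√43) - 21868 = 2*√86 - 21868 = -21868 + 2*√86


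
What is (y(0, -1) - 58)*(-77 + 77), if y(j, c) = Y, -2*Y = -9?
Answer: 0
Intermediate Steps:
Y = 9/2 (Y = -½*(-9) = 9/2 ≈ 4.5000)
y(j, c) = 9/2
(y(0, -1) - 58)*(-77 + 77) = (9/2 - 58)*(-77 + 77) = -107/2*0 = 0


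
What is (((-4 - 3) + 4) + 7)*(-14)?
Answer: -56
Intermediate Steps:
(((-4 - 3) + 4) + 7)*(-14) = ((-7 + 4) + 7)*(-14) = (-3 + 7)*(-14) = 4*(-14) = -56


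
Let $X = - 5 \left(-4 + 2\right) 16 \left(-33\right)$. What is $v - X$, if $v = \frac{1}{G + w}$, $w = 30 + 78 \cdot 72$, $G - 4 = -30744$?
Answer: $\frac{132496319}{25094} \approx 5280.0$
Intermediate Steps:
$G = -30740$ ($G = 4 - 30744 = -30740$)
$w = 5646$ ($w = 30 + 5616 = 5646$)
$X = -5280$ ($X = \left(-5\right) \left(-2\right) 16 \left(-33\right) = 10 \cdot 16 \left(-33\right) = 160 \left(-33\right) = -5280$)
$v = - \frac{1}{25094}$ ($v = \frac{1}{-30740 + 5646} = \frac{1}{-25094} = - \frac{1}{25094} \approx -3.985 \cdot 10^{-5}$)
$v - X = - \frac{1}{25094} - -5280 = - \frac{1}{25094} + 5280 = \frac{132496319}{25094}$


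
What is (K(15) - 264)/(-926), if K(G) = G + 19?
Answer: 115/463 ≈ 0.24838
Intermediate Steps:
K(G) = 19 + G
(K(15) - 264)/(-926) = ((19 + 15) - 264)/(-926) = (34 - 264)*(-1/926) = -230*(-1/926) = 115/463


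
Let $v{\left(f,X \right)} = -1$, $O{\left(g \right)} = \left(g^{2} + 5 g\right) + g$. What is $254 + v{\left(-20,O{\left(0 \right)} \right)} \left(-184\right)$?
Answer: $438$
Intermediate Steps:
$O{\left(g \right)} = g^{2} + 6 g$
$254 + v{\left(-20,O{\left(0 \right)} \right)} \left(-184\right) = 254 - -184 = 254 + 184 = 438$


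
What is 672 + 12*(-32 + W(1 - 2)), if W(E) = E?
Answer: 276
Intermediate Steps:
672 + 12*(-32 + W(1 - 2)) = 672 + 12*(-32 + (1 - 2)) = 672 + 12*(-32 - 1) = 672 + 12*(-33) = 672 - 396 = 276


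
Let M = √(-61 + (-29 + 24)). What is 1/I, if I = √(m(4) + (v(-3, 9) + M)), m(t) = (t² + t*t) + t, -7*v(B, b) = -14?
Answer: (38 + I*√66)^(-½) ≈ 0.15953 - 0.016863*I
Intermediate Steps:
v(B, b) = 2 (v(B, b) = -⅐*(-14) = 2)
m(t) = t + 2*t² (m(t) = (t² + t²) + t = 2*t² + t = t + 2*t²)
M = I*√66 (M = √(-61 - 5) = √(-66) = I*√66 ≈ 8.124*I)
I = √(38 + I*√66) (I = √(4*(1 + 2*4) + (2 + I*√66)) = √(4*(1 + 8) + (2 + I*√66)) = √(4*9 + (2 + I*√66)) = √(36 + (2 + I*√66)) = √(38 + I*√66) ≈ 6.1991 + 0.65526*I)
1/I = 1/(√(38 + I*√66)) = (38 + I*√66)^(-½)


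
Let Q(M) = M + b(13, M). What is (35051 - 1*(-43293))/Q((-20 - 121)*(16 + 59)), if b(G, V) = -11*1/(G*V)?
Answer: -5385170700/726899057 ≈ -7.4084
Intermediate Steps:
b(G, V) = -11/(G*V)
Q(M) = M - 11/(13*M)
(35051 - 1*(-43293))/Q((-20 - 121)*(16 + 59)) = (35051 - 1*(-43293))/((-20 - 121)*(16 + 59) - 11*1/((-20 - 121)*(16 + 59))/13) = (35051 + 43293)/(-141*75 - 11/(13*((-141*75)))) = 78344/(-10575 - 11/13/(-10575)) = 78344/(-10575 - 11/13*(-1/10575)) = 78344/(-10575 + 11/137475) = 78344/(-1453798114/137475) = 78344*(-137475/1453798114) = -5385170700/726899057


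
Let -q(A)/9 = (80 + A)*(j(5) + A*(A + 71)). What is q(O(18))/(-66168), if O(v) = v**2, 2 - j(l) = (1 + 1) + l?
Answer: 12925475/1838 ≈ 7032.4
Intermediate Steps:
j(l) = -l (j(l) = 2 - ((1 + 1) + l) = 2 - (2 + l) = 2 + (-2 - l) = -l)
q(A) = -9*(-5 + A*(71 + A))*(80 + A) (q(A) = -9*(80 + A)*(-1*5 + A*(A + 71)) = -9*(80 + A)*(-5 + A*(71 + A)) = -9*(-5 + A*(71 + A))*(80 + A))
q(O(18))/(-66168) = (3600 - 51075*18**2 - 1359*(18**2)**2 - 9*(18**2)**3)/(-66168) = (3600 - 51075*324 - 1359*324**2 - 9*324**3)*(-1/66168) = (3600 - 16548300 - 1359*104976 - 9*34012224)*(-1/66168) = (3600 - 16548300 - 142662384 - 306110016)*(-1/66168) = -465317100*(-1/66168) = 12925475/1838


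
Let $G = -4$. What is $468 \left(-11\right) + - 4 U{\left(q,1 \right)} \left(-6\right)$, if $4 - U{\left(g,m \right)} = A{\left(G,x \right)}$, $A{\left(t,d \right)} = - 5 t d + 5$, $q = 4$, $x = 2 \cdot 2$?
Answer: $-7092$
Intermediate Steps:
$x = 4$
$A{\left(t,d \right)} = 5 - 5 d t$ ($A{\left(t,d \right)} = - 5 d t + 5 = 5 - 5 d t$)
$U{\left(g,m \right)} = -81$ ($U{\left(g,m \right)} = 4 - \left(5 - 20 \left(-4\right)\right) = 4 - \left(5 + 80\right) = 4 - 85 = -81$)
$468 \left(-11\right) + - 4 U{\left(q,1 \right)} \left(-6\right) = 468 \left(-11\right) + \left(-4\right) \left(-81\right) \left(-6\right) = -5148 + 324 \left(-6\right) = -5148 - 1944 = -7092$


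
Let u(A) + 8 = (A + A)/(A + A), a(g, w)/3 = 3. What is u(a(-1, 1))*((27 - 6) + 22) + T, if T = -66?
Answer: -367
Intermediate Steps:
a(g, w) = 9 (a(g, w) = 3*3 = 9)
u(A) = -7 (u(A) = -8 + (A + A)/(A + A) = -8 + (2*A)/((2*A)) = -8 + (2*A)*(1/(2*A)) = -8 + 1 = -7)
u(a(-1, 1))*((27 - 6) + 22) + T = -7*((27 - 6) + 22) - 66 = -7*(21 + 22) - 66 = -7*43 - 66 = -301 - 66 = -367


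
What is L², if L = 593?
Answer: 351649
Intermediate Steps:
L² = 593² = 351649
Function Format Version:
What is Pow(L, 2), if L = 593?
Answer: 351649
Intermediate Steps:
Pow(L, 2) = Pow(593, 2) = 351649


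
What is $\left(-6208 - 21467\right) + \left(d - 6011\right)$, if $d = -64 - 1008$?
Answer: $-34758$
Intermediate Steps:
$d = -1072$ ($d = -64 - 1008 = -1072$)
$\left(-6208 - 21467\right) + \left(d - 6011\right) = \left(-6208 - 21467\right) - 7083 = -27675 - 7083 = -34758$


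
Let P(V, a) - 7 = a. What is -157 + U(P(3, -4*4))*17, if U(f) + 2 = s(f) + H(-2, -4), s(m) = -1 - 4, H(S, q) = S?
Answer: -310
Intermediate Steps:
P(V, a) = 7 + a
s(m) = -5
U(f) = -9 (U(f) = -2 + (-5 - 2) = -2 - 7 = -9)
-157 + U(P(3, -4*4))*17 = -157 - 9*17 = -157 - 153 = -310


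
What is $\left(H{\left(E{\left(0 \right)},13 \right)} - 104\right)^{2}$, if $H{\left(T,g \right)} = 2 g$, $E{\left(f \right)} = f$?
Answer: $6084$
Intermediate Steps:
$\left(H{\left(E{\left(0 \right)},13 \right)} - 104\right)^{2} = \left(2 \cdot 13 - 104\right)^{2} = \left(26 - 104\right)^{2} = \left(-78\right)^{2} = 6084$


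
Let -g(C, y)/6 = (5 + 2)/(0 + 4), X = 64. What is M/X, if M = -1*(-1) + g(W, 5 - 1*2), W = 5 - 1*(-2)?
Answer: -19/128 ≈ -0.14844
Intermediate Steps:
W = 7 (W = 5 + 2 = 7)
g(C, y) = -21/2 (g(C, y) = -6*(5 + 2)/(0 + 4) = -42/4 = -6*7/4 = -21/2)
M = -19/2 (M = -1*(-1) - 21/2 = 1 - 21/2 = -19/2 ≈ -9.5000)
M/X = -19/2/64 = -19/2*1/64 = -19/128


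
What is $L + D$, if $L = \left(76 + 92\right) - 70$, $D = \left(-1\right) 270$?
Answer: $-172$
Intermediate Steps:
$D = -270$
$L = 98$ ($L = 168 - 70 = 98$)
$L + D = 98 - 270 = -172$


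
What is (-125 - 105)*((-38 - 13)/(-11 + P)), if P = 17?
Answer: 1955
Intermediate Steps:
(-125 - 105)*((-38 - 13)/(-11 + P)) = (-125 - 105)*((-38 - 13)/(-11 + 17)) = -(-11730)/6 = -230*(-17/2) = 1955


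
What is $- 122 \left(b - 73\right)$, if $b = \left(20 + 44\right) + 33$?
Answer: $-2928$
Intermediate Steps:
$b = 97$ ($b = 64 + 33 = 97$)
$- 122 \left(b - 73\right) = - 122 \left(97 - 73\right) = \left(-122\right) 24 = -2928$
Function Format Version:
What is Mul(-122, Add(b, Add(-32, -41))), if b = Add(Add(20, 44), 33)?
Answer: -2928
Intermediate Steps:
b = 97 (b = Add(64, 33) = 97)
Mul(-122, Add(b, Add(-32, -41))) = Mul(-122, Add(97, Add(-32, -41))) = Mul(-122, Add(97, -73)) = Mul(-122, 24) = -2928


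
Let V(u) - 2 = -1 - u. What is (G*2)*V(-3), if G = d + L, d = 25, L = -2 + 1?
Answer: 192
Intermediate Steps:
L = -1
G = 24 (G = 25 - 1 = 24)
V(u) = 1 - u (V(u) = 2 + (-1 - u) = 1 - u)
(G*2)*V(-3) = (24*2)*(1 - 1*(-3)) = 48*(1 + 3) = 48*4 = 192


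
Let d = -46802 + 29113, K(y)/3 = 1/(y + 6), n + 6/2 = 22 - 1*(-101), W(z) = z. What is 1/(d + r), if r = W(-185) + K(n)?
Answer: -42/750707 ≈ -5.5947e-5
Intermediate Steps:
n = 120 (n = -3 + (22 - 1*(-101)) = -3 + (22 + 101) = -3 + 123 = 120)
K(y) = 3/(6 + y) (K(y) = 3/(y + 6) = 3/(6 + y))
r = -7769/42 (r = -185 + 3/(6 + 120) = -185 + 3/126 = -185 + 3*(1/126) = -185 + 1/42 = -7769/42 ≈ -184.98)
d = -17689
1/(d + r) = 1/(-17689 - 7769/42) = 1/(-750707/42) = -42/750707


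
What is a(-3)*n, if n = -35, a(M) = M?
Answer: 105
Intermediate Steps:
a(-3)*n = -3*(-35) = 105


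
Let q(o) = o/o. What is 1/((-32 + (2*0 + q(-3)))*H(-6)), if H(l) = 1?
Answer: -1/31 ≈ -0.032258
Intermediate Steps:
q(o) = 1
1/((-32 + (2*0 + q(-3)))*H(-6)) = 1/((-32 + (2*0 + 1))*1) = 1/((-32 + (0 + 1))*1) = 1/((-32 + 1)*1) = 1/(-31*1) = 1/(-31) = -1/31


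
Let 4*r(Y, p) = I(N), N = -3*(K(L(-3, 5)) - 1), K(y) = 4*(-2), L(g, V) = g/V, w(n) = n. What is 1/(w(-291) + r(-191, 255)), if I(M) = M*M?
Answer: -4/435 ≈ -0.0091954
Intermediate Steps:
K(y) = -8
N = 27 (N = -3*(-8 - 1) = -3*(-9) = 27)
I(M) = M**2
r(Y, p) = 729/4 (r(Y, p) = (1/4)*27**2 = (1/4)*729 = 729/4)
1/(w(-291) + r(-191, 255)) = 1/(-291 + 729/4) = 1/(-435/4) = -4/435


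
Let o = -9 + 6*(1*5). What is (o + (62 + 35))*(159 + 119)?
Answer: 32804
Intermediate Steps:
o = 21 (o = -9 + 6*5 = -9 + 30 = 21)
(o + (62 + 35))*(159 + 119) = (21 + (62 + 35))*(159 + 119) = (21 + 97)*278 = 118*278 = 32804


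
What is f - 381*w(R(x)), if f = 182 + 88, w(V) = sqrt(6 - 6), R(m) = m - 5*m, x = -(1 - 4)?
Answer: 270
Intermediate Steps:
x = 3 (x = -1*(-3) = 3)
R(m) = -4*m
w(V) = 0 (w(V) = sqrt(0) = 0)
f = 270
f - 381*w(R(x)) = 270 - 381*0 = 270 + 0 = 270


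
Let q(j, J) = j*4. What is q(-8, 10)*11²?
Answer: -3872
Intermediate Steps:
q(j, J) = 4*j
q(-8, 10)*11² = (4*(-8))*11² = -32*121 = -3872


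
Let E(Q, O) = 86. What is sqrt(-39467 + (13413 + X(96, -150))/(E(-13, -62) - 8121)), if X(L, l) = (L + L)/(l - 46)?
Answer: I*sqrt(124859136000290)/56245 ≈ 198.67*I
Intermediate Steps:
X(L, l) = 2*L/(-46 + l) (X(L, l) = (2*L)/(-46 + l) = 2*L/(-46 + l))
sqrt(-39467 + (13413 + X(96, -150))/(E(-13, -62) - 8121)) = sqrt(-39467 + (13413 + 2*96/(-46 - 150))/(86 - 8121)) = sqrt(-39467 + (13413 + 2*96/(-196))/(-8035)) = sqrt(-39467 + (13413 + 2*96*(-1/196))*(-1/8035)) = sqrt(-39467 + (13413 - 48/49)*(-1/8035)) = sqrt(-39467 + (657189/49)*(-1/8035)) = sqrt(-39467 - 657189/393715) = sqrt(-15539407094/393715) = I*sqrt(124859136000290)/56245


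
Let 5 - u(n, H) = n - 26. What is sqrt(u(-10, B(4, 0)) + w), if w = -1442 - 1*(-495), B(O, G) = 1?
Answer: I*sqrt(906) ≈ 30.1*I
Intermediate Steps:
u(n, H) = 31 - n (u(n, H) = 5 - (n - 26) = 5 - (-26 + n) = 5 + (26 - n) = 31 - n)
w = -947 (w = -1442 + 495 = -947)
sqrt(u(-10, B(4, 0)) + w) = sqrt((31 - 1*(-10)) - 947) = sqrt((31 + 10) - 947) = sqrt(41 - 947) = sqrt(-906) = I*sqrt(906)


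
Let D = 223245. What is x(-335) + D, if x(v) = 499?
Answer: 223744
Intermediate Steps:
x(-335) + D = 499 + 223245 = 223744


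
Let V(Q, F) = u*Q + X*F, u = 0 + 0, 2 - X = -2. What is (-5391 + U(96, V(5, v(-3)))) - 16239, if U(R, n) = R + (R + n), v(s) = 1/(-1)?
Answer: -21442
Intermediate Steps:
v(s) = -1
X = 4 (X = 2 - 1*(-2) = 2 + 2 = 4)
u = 0
V(Q, F) = 4*F (V(Q, F) = 0*Q + 4*F = 0 + 4*F = 4*F)
U(R, n) = n + 2*R
(-5391 + U(96, V(5, v(-3)))) - 16239 = (-5391 + (4*(-1) + 2*96)) - 16239 = (-5391 + (-4 + 192)) - 16239 = (-5391 + 188) - 16239 = -5203 - 16239 = -21442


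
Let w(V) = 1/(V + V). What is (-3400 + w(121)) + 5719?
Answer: 561199/242 ≈ 2319.0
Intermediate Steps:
w(V) = 1/(2*V)
(-3400 + w(121)) + 5719 = (-3400 + (1/2)/121) + 5719 = (-3400 + (1/2)*(1/121)) + 5719 = (-3400 + 1/242) + 5719 = -822799/242 + 5719 = 561199/242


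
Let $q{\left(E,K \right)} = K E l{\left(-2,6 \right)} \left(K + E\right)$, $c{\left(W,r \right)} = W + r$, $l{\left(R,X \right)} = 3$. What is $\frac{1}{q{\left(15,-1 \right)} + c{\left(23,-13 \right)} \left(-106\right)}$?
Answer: $- \frac{1}{1690} \approx -0.00059172$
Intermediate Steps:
$q{\left(E,K \right)} = E K \left(3 E + 3 K\right)$ ($q{\left(E,K \right)} = K E 3 \left(K + E\right) = E K 3 \left(E + K\right) = E K \left(3 E + 3 K\right)$)
$\frac{1}{q{\left(15,-1 \right)} + c{\left(23,-13 \right)} \left(-106\right)} = \frac{1}{3 \cdot 15 \left(-1\right) \left(15 - 1\right) + \left(23 - 13\right) \left(-106\right)} = \frac{1}{3 \cdot 15 \left(-1\right) 14 + 10 \left(-106\right)} = \frac{1}{-630 - 1060} = \frac{1}{-1690} = - \frac{1}{1690}$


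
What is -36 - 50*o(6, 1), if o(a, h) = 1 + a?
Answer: -386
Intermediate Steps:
-36 - 50*o(6, 1) = -36 - 50*(1 + 6) = -36 - 50*7 = -36 - 350 = -386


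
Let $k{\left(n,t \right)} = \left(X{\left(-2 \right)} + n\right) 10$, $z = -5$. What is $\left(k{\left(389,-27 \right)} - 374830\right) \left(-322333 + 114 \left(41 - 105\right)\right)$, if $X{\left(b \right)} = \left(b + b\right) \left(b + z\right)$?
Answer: $122180285140$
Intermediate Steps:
$X{\left(b \right)} = 2 b \left(-5 + b\right)$ ($X{\left(b \right)} = \left(b + b\right) \left(b - 5\right) = 2 b \left(-5 + b\right)$)
$k{\left(n,t \right)} = 280 + 10 n$ ($k{\left(n,t \right)} = \left(2 \left(-2\right) \left(-5 - 2\right) + n\right) 10 = \left(2 \left(-2\right) \left(-7\right) + n\right) 10 = \left(28 + n\right) 10 = 280 + 10 n$)
$\left(k{\left(389,-27 \right)} - 374830\right) \left(-322333 + 114 \left(41 - 105\right)\right) = \left(\left(280 + 10 \cdot 389\right) - 374830\right) \left(-322333 + 114 \left(41 - 105\right)\right) = \left(\left(280 + 3890\right) - 374830\right) \left(-322333 + 114 \left(-64\right)\right) = \left(4170 - 374830\right) \left(-322333 - 7296\right) = \left(-370660\right) \left(-329629\right) = 122180285140$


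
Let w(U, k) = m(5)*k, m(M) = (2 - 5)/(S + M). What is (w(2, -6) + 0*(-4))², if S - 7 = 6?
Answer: 1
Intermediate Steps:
S = 13 (S = 7 + 6 = 13)
m(M) = -3/(13 + M) (m(M) = (2 - 5)/(13 + M) = -3/(13 + M))
w(U, k) = -k/6 (w(U, k) = (-3/(13 + 5))*k = (-3/18)*k = (-3*1/18)*k = -k/6)
(w(2, -6) + 0*(-4))² = (-⅙*(-6) + 0*(-4))² = (1 + 0)² = 1² = 1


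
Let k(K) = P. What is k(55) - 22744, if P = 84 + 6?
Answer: -22654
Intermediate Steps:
P = 90
k(K) = 90
k(55) - 22744 = 90 - 22744 = -22654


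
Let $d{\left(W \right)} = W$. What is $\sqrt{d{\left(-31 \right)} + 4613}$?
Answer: $\sqrt{4582} \approx 67.69$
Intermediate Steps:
$\sqrt{d{\left(-31 \right)} + 4613} = \sqrt{-31 + 4613} = \sqrt{4582}$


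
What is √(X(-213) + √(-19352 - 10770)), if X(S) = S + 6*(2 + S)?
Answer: √(-1479 + I*√30122) ≈ 2.2526 + 38.524*I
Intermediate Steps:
X(S) = 12 + 7*S (X(S) = S + (12 + 6*S) = 12 + 7*S)
√(X(-213) + √(-19352 - 10770)) = √((12 + 7*(-213)) + √(-19352 - 10770)) = √((12 - 1491) + √(-30122)) = √(-1479 + I*√30122)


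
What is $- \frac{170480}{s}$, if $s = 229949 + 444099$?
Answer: $- \frac{10655}{42128} \approx -0.25292$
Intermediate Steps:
$s = 674048$
$- \frac{170480}{s} = - \frac{170480}{674048} = \left(-170480\right) \frac{1}{674048} = - \frac{10655}{42128}$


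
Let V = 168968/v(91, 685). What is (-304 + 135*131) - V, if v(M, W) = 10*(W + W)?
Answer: 59487683/3425 ≈ 17369.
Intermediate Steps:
v(M, W) = 20*W (v(M, W) = 10*(2*W) = 20*W)
V = 42242/3425 (V = 168968/((20*685)) = 168968/13700 = 168968*(1/13700) = 42242/3425 ≈ 12.333)
(-304 + 135*131) - V = (-304 + 135*131) - 1*42242/3425 = (-304 + 17685) - 42242/3425 = 17381 - 42242/3425 = 59487683/3425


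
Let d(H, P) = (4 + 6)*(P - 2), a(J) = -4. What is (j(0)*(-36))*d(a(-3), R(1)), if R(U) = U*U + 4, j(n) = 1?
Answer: -1080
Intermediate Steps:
R(U) = 4 + U**2 (R(U) = U**2 + 4 = 4 + U**2)
d(H, P) = -20 + 10*P (d(H, P) = 10*(-2 + P) = -20 + 10*P)
(j(0)*(-36))*d(a(-3), R(1)) = (1*(-36))*(-20 + 10*(4 + 1**2)) = -36*(-20 + 10*(4 + 1)) = -36*(-20 + 10*5) = -36*(-20 + 50) = -36*30 = -1080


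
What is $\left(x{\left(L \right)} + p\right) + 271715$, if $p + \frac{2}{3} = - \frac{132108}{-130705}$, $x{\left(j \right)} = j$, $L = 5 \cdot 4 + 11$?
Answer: $\frac{106555817704}{392115} \approx 2.7175 \cdot 10^{5}$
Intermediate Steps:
$L = 31$ ($L = 20 + 11 = 31$)
$p = \frac{134914}{392115}$ ($p = - \frac{2}{3} - \frac{132108}{-130705} = - \frac{2}{3} - - \frac{132108}{130705} = - \frac{2}{3} + \frac{132108}{130705} = \frac{134914}{392115} \approx 0.34407$)
$\left(x{\left(L \right)} + p\right) + 271715 = \left(31 + \frac{134914}{392115}\right) + 271715 = \frac{12290479}{392115} + 271715 = \frac{106555817704}{392115}$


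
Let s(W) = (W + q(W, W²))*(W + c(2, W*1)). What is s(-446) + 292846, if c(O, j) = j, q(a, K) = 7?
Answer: 684434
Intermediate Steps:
s(W) = 2*W*(7 + W) (s(W) = (W + 7)*(W + W*1) = (7 + W)*(W + W) = (7 + W)*(2*W) = 2*W*(7 + W))
s(-446) + 292846 = 2*(-446)*(7 - 446) + 292846 = 2*(-446)*(-439) + 292846 = 391588 + 292846 = 684434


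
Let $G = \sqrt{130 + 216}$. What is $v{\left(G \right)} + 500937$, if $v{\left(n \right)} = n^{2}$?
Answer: $501283$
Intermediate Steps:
$G = \sqrt{346} \approx 18.601$
$v{\left(G \right)} + 500937 = \left(\sqrt{346}\right)^{2} + 500937 = 346 + 500937 = 501283$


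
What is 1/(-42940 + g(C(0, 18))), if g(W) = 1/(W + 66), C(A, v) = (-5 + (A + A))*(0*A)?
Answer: -66/2834039 ≈ -2.3288e-5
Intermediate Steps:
C(A, v) = 0 (C(A, v) = (-5 + 2*A)*0 = 0)
g(W) = 1/(66 + W)
1/(-42940 + g(C(0, 18))) = 1/(-42940 + 1/(66 + 0)) = 1/(-42940 + 1/66) = 1/(-2834039/66) = -66/2834039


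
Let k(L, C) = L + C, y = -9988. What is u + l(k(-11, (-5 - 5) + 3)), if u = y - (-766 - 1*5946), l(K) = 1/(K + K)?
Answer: -117937/36 ≈ -3276.0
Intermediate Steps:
k(L, C) = C + L
l(K) = 1/(2*K)
u = -3276 (u = -9988 - (-766 - 1*5946) = -9988 - (-766 - 5946) = -9988 - 1*(-6712) = -9988 + 6712 = -3276)
u + l(k(-11, (-5 - 5) + 3)) = -3276 + 1/(2*(((-5 - 5) + 3) - 11)) = -3276 + 1/(2*((-10 + 3) - 11)) = -3276 + 1/(2*(-7 - 11)) = -3276 + (½)/(-18) = -3276 + (½)*(-1/18) = -3276 - 1/36 = -117937/36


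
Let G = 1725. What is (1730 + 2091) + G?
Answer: 5546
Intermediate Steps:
(1730 + 2091) + G = (1730 + 2091) + 1725 = 3821 + 1725 = 5546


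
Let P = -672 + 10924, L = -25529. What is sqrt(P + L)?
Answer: I*sqrt(15277) ≈ 123.6*I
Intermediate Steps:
P = 10252
sqrt(P + L) = sqrt(10252 - 25529) = sqrt(-15277) = I*sqrt(15277)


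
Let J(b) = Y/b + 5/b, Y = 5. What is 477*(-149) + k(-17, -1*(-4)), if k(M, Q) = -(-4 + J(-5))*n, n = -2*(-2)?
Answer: -71049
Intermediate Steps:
n = 4
J(b) = 10/b (J(b) = 5/b + 5/b = 10/b)
k(M, Q) = 24 (k(M, Q) = -(-4 + 10/(-5))*4 = -(-4 + 10*(-⅕))*4 = -(-4 - 2)*4 = -(-6)*4 = -1*(-24) = 24)
477*(-149) + k(-17, -1*(-4)) = 477*(-149) + 24 = -71073 + 24 = -71049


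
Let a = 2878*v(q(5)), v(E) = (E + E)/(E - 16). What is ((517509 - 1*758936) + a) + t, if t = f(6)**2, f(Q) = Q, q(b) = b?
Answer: -2684081/11 ≈ -2.4401e+5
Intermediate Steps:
v(E) = 2*E/(-16 + E) (v(E) = (2*E)/(-16 + E) = 2*E/(-16 + E))
a = -28780/11 (a = 2878*(2*5/(-16 + 5)) = 2878*(2*5/(-11)) = 2878*(2*5*(-1/11)) = 2878*(-10/11) = -28780/11 ≈ -2616.4)
t = 36 (t = 6**2 = 36)
((517509 - 1*758936) + a) + t = ((517509 - 1*758936) - 28780/11) + 36 = ((517509 - 758936) - 28780/11) + 36 = (-241427 - 28780/11) + 36 = -2684477/11 + 36 = -2684081/11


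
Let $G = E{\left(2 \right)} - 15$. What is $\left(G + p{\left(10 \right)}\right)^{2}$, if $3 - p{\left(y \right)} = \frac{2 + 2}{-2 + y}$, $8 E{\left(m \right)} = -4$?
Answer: $169$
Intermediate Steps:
$E{\left(m \right)} = - \frac{1}{2}$ ($E{\left(m \right)} = \frac{1}{8} \left(-4\right) = - \frac{1}{2}$)
$p{\left(y \right)} = 3 - \frac{4}{-2 + y}$ ($p{\left(y \right)} = 3 - \frac{2 + 2}{-2 + y} = 3 - \frac{4}{-2 + y}$)
$G = - \frac{31}{2}$ ($G = - \frac{1}{2} - 15 = - \frac{31}{2} \approx -15.5$)
$\left(G + p{\left(10 \right)}\right)^{2} = \left(- \frac{31}{2} + \frac{-10 + 3 \cdot 10}{-2 + 10}\right)^{2} = \left(- \frac{31}{2} + \frac{-10 + 30}{8}\right)^{2} = \left(- \frac{31}{2} + \frac{1}{8} \cdot 20\right)^{2} = \left(- \frac{31}{2} + \frac{5}{2}\right)^{2} = \left(-13\right)^{2} = 169$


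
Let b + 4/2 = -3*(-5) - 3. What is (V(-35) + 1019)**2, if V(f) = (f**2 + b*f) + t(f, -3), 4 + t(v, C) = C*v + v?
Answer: 3841600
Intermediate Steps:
t(v, C) = -4 + v + C*v (t(v, C) = -4 + (C*v + v) = -4 + (v + C*v) = -4 + v + C*v)
b = 10 (b = -2 + (-3*(-5) - 3) = -2 + (15 - 3) = -2 + 12 = 10)
V(f) = -4 + f**2 + 8*f (V(f) = (f**2 + 10*f) + (-4 + f - 3*f) = (f**2 + 10*f) + (-4 - 2*f) = -4 + f**2 + 8*f)
(V(-35) + 1019)**2 = ((-4 + (-35)**2 + 8*(-35)) + 1019)**2 = ((-4 + 1225 - 280) + 1019)**2 = (941 + 1019)**2 = 1960**2 = 3841600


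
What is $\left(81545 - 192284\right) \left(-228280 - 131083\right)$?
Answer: $39795499257$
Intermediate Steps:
$\left(81545 - 192284\right) \left(-228280 - 131083\right) = \left(-110739\right) \left(-359363\right) = 39795499257$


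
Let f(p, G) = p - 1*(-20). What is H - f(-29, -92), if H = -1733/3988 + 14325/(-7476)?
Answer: 8260191/1242262 ≈ 6.6493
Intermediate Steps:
f(p, G) = 20 + p (f(p, G) = p + 20 = 20 + p)
H = -2920167/1242262 (H = -1733*1/3988 + 14325*(-1/7476) = -1733/3988 - 4775/2492 = -2920167/1242262 ≈ -2.3507)
H - f(-29, -92) = -2920167/1242262 - (20 - 29) = -2920167/1242262 - 1*(-9) = -2920167/1242262 + 9 = 8260191/1242262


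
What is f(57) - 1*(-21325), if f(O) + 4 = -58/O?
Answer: 1215239/57 ≈ 21320.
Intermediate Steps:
f(O) = -4 - 58/O
f(57) - 1*(-21325) = (-4 - 58/57) - 1*(-21325) = (-4 - 58*1/57) + 21325 = (-4 - 58/57) + 21325 = -286/57 + 21325 = 1215239/57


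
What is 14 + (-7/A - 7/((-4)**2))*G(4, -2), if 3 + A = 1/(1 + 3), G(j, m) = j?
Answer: 987/44 ≈ 22.432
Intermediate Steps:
A = -11/4 (A = -3 + 1/(1 + 3) = -3 + 1/4 = -11/4 ≈ -2.7500)
14 + (-7/A - 7/((-4)**2))*G(4, -2) = 14 + (-7/(-11/4) - 7/((-4)**2))*4 = 14 + (-7*(-4/11) - 7/16)*4 = 14 + (28/11 - 7*1/16)*4 = 14 + (28/11 - 7/16)*4 = 14 + (371/176)*4 = 14 + 371/44 = 987/44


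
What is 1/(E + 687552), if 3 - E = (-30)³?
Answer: 1/714555 ≈ 1.3995e-6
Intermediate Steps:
E = 27003 (E = 3 - 1*(-30)³ = 3 - 1*(-27000) = 3 + 27000 = 27003)
1/(E + 687552) = 1/(27003 + 687552) = 1/714555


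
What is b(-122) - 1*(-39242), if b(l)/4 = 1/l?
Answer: 2393760/61 ≈ 39242.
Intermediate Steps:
b(l) = 4/l
b(-122) - 1*(-39242) = 4/(-122) - 1*(-39242) = 4*(-1/122) + 39242 = -2/61 + 39242 = 2393760/61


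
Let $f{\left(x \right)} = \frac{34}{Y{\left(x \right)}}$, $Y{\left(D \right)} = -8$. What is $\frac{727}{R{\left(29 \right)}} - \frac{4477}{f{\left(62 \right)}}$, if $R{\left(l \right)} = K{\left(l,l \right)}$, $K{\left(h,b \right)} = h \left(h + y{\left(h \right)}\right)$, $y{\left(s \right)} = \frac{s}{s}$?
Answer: $\frac{15592319}{14790} \approx 1054.2$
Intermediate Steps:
$y{\left(s \right)} = 1$
$f{\left(x \right)} = - \frac{17}{4}$ ($f{\left(x \right)} = \frac{34}{-8} = 34 \left(- \frac{1}{8}\right) = - \frac{17}{4}$)
$K{\left(h,b \right)} = h \left(1 + h\right)$ ($K{\left(h,b \right)} = h \left(h + 1\right) = h \left(1 + h\right)$)
$R{\left(l \right)} = l \left(1 + l\right)$
$\frac{727}{R{\left(29 \right)}} - \frac{4477}{f{\left(62 \right)}} = \frac{727}{29 \left(1 + 29\right)} - \frac{4477}{- \frac{17}{4}} = \frac{727}{29 \cdot 30} - - \frac{17908}{17} = \frac{727}{870} + \frac{17908}{17} = \frac{15592319}{14790}$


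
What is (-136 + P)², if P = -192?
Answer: 107584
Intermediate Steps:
(-136 + P)² = (-136 - 192)² = (-328)² = 107584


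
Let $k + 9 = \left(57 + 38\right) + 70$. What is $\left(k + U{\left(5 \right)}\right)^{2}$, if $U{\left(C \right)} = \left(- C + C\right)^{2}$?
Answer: $24336$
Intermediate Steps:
$k = 156$ ($k = -9 + \left(\left(57 + 38\right) + 70\right) = -9 + \left(95 + 70\right) = -9 + 165 = 156$)
$U{\left(C \right)} = 0$ ($U{\left(C \right)} = 0^{2} = 0$)
$\left(k + U{\left(5 \right)}\right)^{2} = \left(156 + 0\right)^{2} = 156^{2} = 24336$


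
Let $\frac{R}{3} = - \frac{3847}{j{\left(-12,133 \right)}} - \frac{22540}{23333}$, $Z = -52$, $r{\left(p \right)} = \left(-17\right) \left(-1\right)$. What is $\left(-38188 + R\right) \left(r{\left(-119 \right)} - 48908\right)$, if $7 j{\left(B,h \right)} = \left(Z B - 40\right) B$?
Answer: $\frac{101742194316460137}{54505888} \approx 1.8666 \cdot 10^{9}$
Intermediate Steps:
$r{\left(p \right)} = 17$
$j{\left(B,h \right)} = \frac{B \left(-40 - 52 B\right)}{7}$ ($j{\left(B,h \right)} = \frac{\left(- 52 B - 40\right) B}{7} = \frac{\left(-40 - 52 B\right) B}{7} = \frac{B \left(-40 - 52 B\right)}{7}$)
$R = \frac{470374037}{54505888}$ ($R = 3 \left(- \frac{3847}{\frac{4}{7} \left(-12\right) \left(-10 - -156\right)} - \frac{22540}{23333}\right) = 3 \left(- \frac{3847}{\frac{4}{7} \left(-12\right) \left(-10 + 156\right)} - \frac{22540}{23333}\right) = 3 \left(- \frac{3847}{\frac{4}{7} \left(-12\right) 146} - \frac{22540}{23333}\right) = 3 \left(- \frac{3847}{- \frac{7008}{7}} - \frac{22540}{23333}\right) = 3 \left(\left(-3847\right) \left(- \frac{7}{7008}\right) - \frac{22540}{23333}\right) = 3 \left(\frac{26929}{7008} - \frac{22540}{23333}\right) = 3 \cdot \frac{470374037}{163517664} = \frac{470374037}{54505888} \approx 8.6298$)
$\left(-38188 + R\right) \left(r{\left(-119 \right)} - 48908\right) = \left(-38188 + \frac{470374037}{54505888}\right) \left(17 - 48908\right) = \left(- \frac{2081000476907}{54505888}\right) \left(-48891\right) = \frac{101742194316460137}{54505888}$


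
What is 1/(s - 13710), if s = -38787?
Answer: -1/52497 ≈ -1.9049e-5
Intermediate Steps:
1/(s - 13710) = 1/(-38787 - 13710) = 1/(-52497) = -1/52497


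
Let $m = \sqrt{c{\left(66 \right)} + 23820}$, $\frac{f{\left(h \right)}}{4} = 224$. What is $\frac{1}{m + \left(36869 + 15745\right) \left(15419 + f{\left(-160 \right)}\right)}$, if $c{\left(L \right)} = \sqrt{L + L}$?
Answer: $\frac{1}{858397410 + \sqrt{23820 + 2 \sqrt{33}}} \approx 1.165 \cdot 10^{-9}$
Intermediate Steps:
$c{\left(L \right)} = \sqrt{2} \sqrt{L}$ ($c{\left(L \right)} = \sqrt{2 L} = \sqrt{2} \sqrt{L}$)
$f{\left(h \right)} = 896$ ($f{\left(h \right)} = 4 \cdot 224 = 896$)
$m = \sqrt{23820 + 2 \sqrt{33}}$ ($m = \sqrt{\sqrt{2} \sqrt{66} + 23820} = \sqrt{2 \sqrt{33} + 23820} = \sqrt{23820 + 2 \sqrt{33}} \approx 154.37$)
$\frac{1}{m + \left(36869 + 15745\right) \left(15419 + f{\left(-160 \right)}\right)} = \frac{1}{\sqrt{23820 + 2 \sqrt{33}} + \left(36869 + 15745\right) \left(15419 + 896\right)} = \frac{1}{\sqrt{23820 + 2 \sqrt{33}} + 52614 \cdot 16315} = \frac{1}{\sqrt{23820 + 2 \sqrt{33}} + 858397410} = \frac{1}{858397410 + \sqrt{23820 + 2 \sqrt{33}}}$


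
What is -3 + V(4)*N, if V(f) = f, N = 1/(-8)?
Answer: -7/2 ≈ -3.5000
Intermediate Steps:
N = -⅛ ≈ -0.12500
-3 + V(4)*N = -3 + 4*(-⅛) = -3 - ½ = -7/2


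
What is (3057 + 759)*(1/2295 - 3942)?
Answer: -3835880936/255 ≈ -1.5043e+7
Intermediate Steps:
(3057 + 759)*(1/2295 - 3942) = 3816*(1/2295 - 3942) = 3816*(-9046889/2295) = -3835880936/255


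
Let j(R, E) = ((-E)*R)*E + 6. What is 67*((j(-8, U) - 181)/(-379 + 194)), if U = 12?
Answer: -65459/185 ≈ -353.83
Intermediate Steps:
j(R, E) = 6 - R*E² (j(R, E) = (-E*R)*E + 6 = -R*E² + 6 = 6 - R*E²)
67*((j(-8, U) - 181)/(-379 + 194)) = 67*(((6 - 1*(-8)*12²) - 181)/(-379 + 194)) = 67*(((6 - 1*(-8)*144) - 181)/(-185)) = 67*(((6 + 1152) - 181)*(-1/185)) = 67*((1158 - 181)*(-1/185)) = 67*(977*(-1/185)) = 67*(-977/185) = -65459/185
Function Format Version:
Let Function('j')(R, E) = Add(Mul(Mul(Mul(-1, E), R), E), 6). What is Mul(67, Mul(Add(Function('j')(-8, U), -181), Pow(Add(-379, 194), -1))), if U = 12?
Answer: Rational(-65459, 185) ≈ -353.83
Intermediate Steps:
Function('j')(R, E) = Add(6, Mul(-1, R, Pow(E, 2))) (Function('j')(R, E) = Add(Mul(Mul(-1, E, R), E), 6) = Add(Mul(-1, R, Pow(E, 2)), 6) = Add(6, Mul(-1, R, Pow(E, 2))))
Mul(67, Mul(Add(Function('j')(-8, U), -181), Pow(Add(-379, 194), -1))) = Mul(67, Mul(Add(Add(6, Mul(-1, -8, Pow(12, 2))), -181), Pow(Add(-379, 194), -1))) = Mul(67, Mul(Add(Add(6, Mul(-1, -8, 144)), -181), Pow(-185, -1))) = Mul(67, Mul(Add(Add(6, 1152), -181), Rational(-1, 185))) = Mul(67, Mul(Add(1158, -181), Rational(-1, 185))) = Mul(67, Mul(977, Rational(-1, 185))) = Mul(67, Rational(-977, 185)) = Rational(-65459, 185)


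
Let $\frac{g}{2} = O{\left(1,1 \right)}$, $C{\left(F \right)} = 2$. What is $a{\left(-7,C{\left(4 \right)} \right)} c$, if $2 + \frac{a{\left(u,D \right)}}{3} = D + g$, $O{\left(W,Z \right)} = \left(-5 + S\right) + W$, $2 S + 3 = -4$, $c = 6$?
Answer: $-270$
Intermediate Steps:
$S = - \frac{7}{2}$ ($S = - \frac{3}{2} + \frac{1}{2} \left(-4\right) = - \frac{3}{2} - 2 = - \frac{7}{2} \approx -3.5$)
$O{\left(W,Z \right)} = - \frac{17}{2} + W$ ($O{\left(W,Z \right)} = \left(-5 - \frac{7}{2}\right) + W = - \frac{17}{2} + W$)
$g = -15$ ($g = 2 \left(- \frac{17}{2} + 1\right) = 2 \left(- \frac{15}{2}\right) = -15$)
$a{\left(u,D \right)} = -51 + 3 D$ ($a{\left(u,D \right)} = -6 + 3 \left(D - 15\right) = -6 + 3 \left(-15 + D\right) = -6 + \left(-45 + 3 D\right) = -51 + 3 D$)
$a{\left(-7,C{\left(4 \right)} \right)} c = \left(-51 + 3 \cdot 2\right) 6 = \left(-51 + 6\right) 6 = \left(-45\right) 6 = -270$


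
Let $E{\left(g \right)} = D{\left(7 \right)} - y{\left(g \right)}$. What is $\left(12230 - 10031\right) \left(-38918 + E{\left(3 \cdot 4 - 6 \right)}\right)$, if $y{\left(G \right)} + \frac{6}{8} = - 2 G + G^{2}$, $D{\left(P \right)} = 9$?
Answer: $- \frac{342448071}{4} \approx -8.5612 \cdot 10^{7}$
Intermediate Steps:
$y{\left(G \right)} = - \frac{3}{4} + G^{2} - 2 G$ ($y{\left(G \right)} = - \frac{3}{4} + \left(- 2 G + G^{2}\right) = - \frac{3}{4} + \left(G^{2} - 2 G\right) = - \frac{3}{4} + G^{2} - 2 G$)
$E{\left(g \right)} = \frac{39}{4} - g^{2} + 2 g$ ($E{\left(g \right)} = 9 - \left(- \frac{3}{4} + g^{2} - 2 g\right) = 9 + \left(\frac{3}{4} - g^{2} + 2 g\right) = \frac{39}{4} - g^{2} + 2 g$)
$\left(12230 - 10031\right) \left(-38918 + E{\left(3 \cdot 4 - 6 \right)}\right) = \left(12230 - 10031\right) \left(-38918 + \left(\frac{39}{4} - \left(3 \cdot 4 - 6\right)^{2} + 2 \left(3 \cdot 4 - 6\right)\right)\right) = 2199 \left(-38918 + \left(\frac{39}{4} - \left(12 - 6\right)^{2} + 2 \left(12 - 6\right)\right)\right) = 2199 \left(-38918 + \left(\frac{39}{4} - 6^{2} + 2 \cdot 6\right)\right) = 2199 \left(-38918 + \left(\frac{39}{4} - 36 + 12\right)\right) = 2199 \left(-38918 - \frac{57}{4}\right) = 2199 \left(- \frac{155729}{4}\right) = - \frac{342448071}{4}$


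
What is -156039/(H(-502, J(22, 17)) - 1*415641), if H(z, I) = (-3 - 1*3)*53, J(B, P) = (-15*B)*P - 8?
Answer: 52013/138653 ≈ 0.37513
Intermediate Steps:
J(B, P) = -8 - 15*B*P (J(B, P) = -15*B*P - 8 = -8 - 15*B*P)
H(z, I) = -318 (H(z, I) = (-3 - 3)*53 = -6*53 = -318)
-156039/(H(-502, J(22, 17)) - 1*415641) = -156039/(-318 - 1*415641) = -156039/(-318 - 415641) = -156039/(-415959) = -156039*(-1/415959) = 52013/138653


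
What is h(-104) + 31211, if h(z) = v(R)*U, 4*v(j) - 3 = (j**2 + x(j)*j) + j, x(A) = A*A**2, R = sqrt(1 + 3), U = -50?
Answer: 61797/2 ≈ 30899.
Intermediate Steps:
R = 2 (R = sqrt(4) = 2)
x(A) = A**3
v(j) = 3/4 + j/4 + j**2/4 + j**4/4 (v(j) = 3/4 + ((j**2 + j**3*j) + j)/4 = 3/4 + ((j**2 + j**4) + j)/4 = 3/4 + (j + j**2 + j**4)/4 = 3/4 + (j/4 + j**2/4 + j**4/4) = 3/4 + j/4 + j**2/4 + j**4/4)
h(z) = -625/2 (h(z) = (3/4 + (1/4)*2 + (1/4)*2**2 + (1/4)*2**4)*(-50) = (3/4 + 1/2 + (1/4)*4 + (1/4)*16)*(-50) = (3/4 + 1/2 + 1 + 4)*(-50) = (25/4)*(-50) = -625/2)
h(-104) + 31211 = -625/2 + 31211 = 61797/2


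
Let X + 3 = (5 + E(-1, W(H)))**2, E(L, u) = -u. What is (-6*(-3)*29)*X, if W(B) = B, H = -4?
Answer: 40716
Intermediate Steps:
X = 78 (X = -3 + (5 - 1*(-4))**2 = -3 + (5 + 4)**2 = -3 + 9**2 = -3 + 81 = 78)
(-6*(-3)*29)*X = (-6*(-3)*29)*78 = (18*29)*78 = 522*78 = 40716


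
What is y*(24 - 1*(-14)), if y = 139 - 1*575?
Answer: -16568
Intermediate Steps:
y = -436 (y = 139 - 575 = -436)
y*(24 - 1*(-14)) = -436*(24 - 1*(-14)) = -436*(24 + 14) = -436*38 = -16568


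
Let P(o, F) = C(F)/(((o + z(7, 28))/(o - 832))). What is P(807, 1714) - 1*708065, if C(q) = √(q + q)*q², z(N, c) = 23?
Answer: -708065 - 14688980*√857/83 ≈ -5.8890e+6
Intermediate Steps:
C(q) = √2*q^(5/2) (C(q) = √(2*q)*q² = (√2*√q)*q² = √2*q^(5/2))
P(o, F) = √2*F^(5/2)*(-832 + o)/(23 + o) (P(o, F) = (√2*F^(5/2))/(((o + 23)/(o - 832))) = (√2*F^(5/2))/(((23 + o)/(-832 + o))) = (√2*F^(5/2))*((-832 + o)/(23 + o)) = √2*F^(5/2)*(-832 + o)/(23 + o))
P(807, 1714) - 1*708065 = √2*1714^(5/2)*(-832 + 807)/(23 + 807) - 1*708065 = √2*(2937796*√1714)*(-25)/830 - 708065 = √2*(2937796*√1714)*(1/830)*(-25) - 708065 = -14688980*√857/83 - 708065 = -708065 - 14688980*√857/83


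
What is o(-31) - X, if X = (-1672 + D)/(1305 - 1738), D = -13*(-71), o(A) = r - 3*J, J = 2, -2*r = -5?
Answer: -4529/866 ≈ -5.2298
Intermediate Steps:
r = 5/2 (r = -½*(-5) = 5/2 ≈ 2.5000)
o(A) = -7/2 (o(A) = 5/2 - 3*2 = 5/2 - 6 = -7/2)
D = 923
X = 749/433 (X = (-1672 + 923)/(1305 - 1738) = -749/(-433) = -749*(-1/433) = 749/433 ≈ 1.7298)
o(-31) - X = -7/2 - 1*749/433 = -7/2 - 749/433 = -4529/866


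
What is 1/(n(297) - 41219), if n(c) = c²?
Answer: 1/46990 ≈ 2.1281e-5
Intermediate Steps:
1/(n(297) - 41219) = 1/(297² - 41219) = 1/(88209 - 41219) = 1/46990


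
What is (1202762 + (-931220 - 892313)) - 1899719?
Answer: -2520490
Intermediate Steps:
(1202762 + (-931220 - 892313)) - 1899719 = (1202762 - 1823533) - 1899719 = -620771 - 1899719 = -2520490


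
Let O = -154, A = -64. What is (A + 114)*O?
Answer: -7700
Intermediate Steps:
(A + 114)*O = (-64 + 114)*(-154) = 50*(-154) = -7700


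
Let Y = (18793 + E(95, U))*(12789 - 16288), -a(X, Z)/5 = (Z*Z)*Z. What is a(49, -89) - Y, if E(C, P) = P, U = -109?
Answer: 68900161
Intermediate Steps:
a(X, Z) = -5*Z³ (a(X, Z) = -5*Z*Z*Z = -5*Z²*Z = -5*Z³)
Y = -65375316 (Y = (18793 - 109)*(12789 - 16288) = 18684*(-3499) = -65375316)
a(49, -89) - Y = -5*(-89)³ - 1*(-65375316) = -5*(-704969) + 65375316 = 3524845 + 65375316 = 68900161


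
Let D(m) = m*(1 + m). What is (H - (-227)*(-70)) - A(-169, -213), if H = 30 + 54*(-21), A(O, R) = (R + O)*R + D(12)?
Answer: -98516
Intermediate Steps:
A(O, R) = 156 + R*(O + R) (A(O, R) = (R + O)*R + 12*(1 + 12) = (O + R)*R + 12*13 = R*(O + R) + 156 = 156 + R*(O + R))
H = -1104 (H = 30 - 1134 = -1104)
(H - (-227)*(-70)) - A(-169, -213) = (-1104 - (-227)*(-70)) - (156 + (-213)**2 - 169*(-213)) = (-1104 - 1*15890) - (156 + 45369 + 35997) = (-1104 - 15890) - 1*81522 = -16994 - 81522 = -98516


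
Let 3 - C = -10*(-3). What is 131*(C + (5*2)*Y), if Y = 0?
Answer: -3537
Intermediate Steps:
C = -27 (C = 3 - (-10)*(-3) = 3 - 1*30 = 3 - 30 = -27)
131*(C + (5*2)*Y) = 131*(-27 + (5*2)*0) = 131*(-27 + 10*0) = 131*(-27 + 0) = 131*(-27) = -3537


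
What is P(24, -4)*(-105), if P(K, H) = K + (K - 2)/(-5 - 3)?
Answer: -8925/4 ≈ -2231.3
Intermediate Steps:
P(K, H) = 1/4 + 7*K/8 (P(K, H) = K + (-2 + K)/(-8) = K + (-2 + K)*(-1/8) = K + (1/4 - K/8) = 1/4 + 7*K/8)
P(24, -4)*(-105) = (1/4 + (7/8)*24)*(-105) = (1/4 + 21)*(-105) = (85/4)*(-105) = -8925/4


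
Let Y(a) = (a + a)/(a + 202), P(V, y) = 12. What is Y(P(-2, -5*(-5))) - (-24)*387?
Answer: 993828/107 ≈ 9288.1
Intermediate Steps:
Y(a) = 2*a/(202 + a) (Y(a) = (2*a)/(202 + a) = 2*a/(202 + a))
Y(P(-2, -5*(-5))) - (-24)*387 = 2*12/(202 + 12) - (-24)*387 = 2*12/214 - 1*(-9288) = 2*12*(1/214) + 9288 = 12/107 + 9288 = 993828/107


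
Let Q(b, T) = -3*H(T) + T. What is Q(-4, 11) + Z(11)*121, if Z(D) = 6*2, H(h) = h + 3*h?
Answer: 1331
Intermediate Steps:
H(h) = 4*h
Z(D) = 12
Q(b, T) = -11*T (Q(b, T) = -12*T + T = -11*T)
Q(-4, 11) + Z(11)*121 = -11*11 + 12*121 = -121 + 1452 = 1331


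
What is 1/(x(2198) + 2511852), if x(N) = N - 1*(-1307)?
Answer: 1/2515357 ≈ 3.9756e-7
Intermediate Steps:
x(N) = 1307 + N (x(N) = N + 1307 = 1307 + N)
1/(x(2198) + 2511852) = 1/((1307 + 2198) + 2511852) = 1/(3505 + 2511852) = 1/2515357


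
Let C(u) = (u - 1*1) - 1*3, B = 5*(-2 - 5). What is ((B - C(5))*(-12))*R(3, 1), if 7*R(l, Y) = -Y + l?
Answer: 864/7 ≈ 123.43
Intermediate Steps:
R(l, Y) = -Y/7 + l/7 (R(l, Y) = (-Y + l)/7 = (l - Y)/7 = -Y/7 + l/7)
B = -35 (B = 5*(-7) = -35)
C(u) = -4 + u (C(u) = (u - 1) - 3 = (-1 + u) - 3 = -4 + u)
((B - C(5))*(-12))*R(3, 1) = ((-35 - (-4 + 5))*(-12))*(-1/7*1 + (1/7)*3) = ((-35 - 1*1)*(-12))*(-1/7 + 3/7) = ((-35 - 1)*(-12))*(2/7) = -36*(-12)*(2/7) = 432*(2/7) = 864/7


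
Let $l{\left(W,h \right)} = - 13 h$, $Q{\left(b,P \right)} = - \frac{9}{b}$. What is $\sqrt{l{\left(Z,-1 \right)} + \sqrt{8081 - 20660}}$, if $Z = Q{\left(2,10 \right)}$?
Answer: $\sqrt{13 + i \sqrt{12579}} \approx 7.9343 + 7.0678 i$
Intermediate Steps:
$Z = - \frac{9}{2} \approx -4.5$
$\sqrt{l{\left(Z,-1 \right)} + \sqrt{8081 - 20660}} = \sqrt{\left(-13\right) \left(-1\right) + \sqrt{8081 - 20660}} = \sqrt{13 + \sqrt{-12579}} = \sqrt{13 + i \sqrt{12579}}$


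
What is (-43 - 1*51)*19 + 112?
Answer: -1674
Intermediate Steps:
(-43 - 1*51)*19 + 112 = (-43 - 51)*19 + 112 = -94*19 + 112 = -1786 + 112 = -1674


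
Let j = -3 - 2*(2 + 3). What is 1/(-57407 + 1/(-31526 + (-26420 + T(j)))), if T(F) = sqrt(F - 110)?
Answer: -64252575023273/3688547575469868452 + I*sqrt(123)/11065642726409605356 ≈ -1.7419e-5 + 1.0023e-18*I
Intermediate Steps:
j = -13 (j = -3 - 2*5 = -3 - 10 = -13)
T(F) = sqrt(-110 + F)
1/(-57407 + 1/(-31526 + (-26420 + T(j)))) = 1/(-57407 + 1/(-31526 + (-26420 + sqrt(-110 - 13)))) = 1/(-57407 + 1/(-31526 + (-26420 + sqrt(-123)))) = 1/(-57407 + 1/(-31526 + (-26420 + I*sqrt(123)))) = 1/(-57407 + 1/(-57946 + I*sqrt(123)))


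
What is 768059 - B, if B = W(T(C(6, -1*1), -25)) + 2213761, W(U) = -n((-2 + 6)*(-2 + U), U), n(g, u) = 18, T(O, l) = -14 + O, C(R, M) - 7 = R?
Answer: -1445684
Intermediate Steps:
C(R, M) = 7 + R
W(U) = -18 (W(U) = -1*18 = -18)
B = 2213743 (B = -18 + 2213761 = 2213743)
768059 - B = 768059 - 1*2213743 = 768059 - 2213743 = -1445684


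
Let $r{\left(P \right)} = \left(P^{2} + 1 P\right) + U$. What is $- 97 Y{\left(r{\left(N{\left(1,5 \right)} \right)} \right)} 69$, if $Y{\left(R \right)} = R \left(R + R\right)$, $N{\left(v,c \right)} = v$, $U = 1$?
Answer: $-120474$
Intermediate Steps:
$r{\left(P \right)} = 1 + P + P^{2}$ ($r{\left(P \right)} = \left(P^{2} + 1 P\right) + 1 = \left(P^{2} + P\right) + 1 = \left(P + P^{2}\right) + 1 = 1 + P + P^{2}$)
$Y{\left(R \right)} = 2 R^{2}$ ($Y{\left(R \right)} = R 2 R = 2 R^{2}$)
$- 97 Y{\left(r{\left(N{\left(1,5 \right)} \right)} \right)} 69 = - 97 \cdot 2 \left(1 + 1 + 1^{2}\right)^{2} \cdot 69 = - 97 \cdot 2 \left(1 + 1 + 1\right)^{2} \cdot 69 = - 97 \cdot 2 \cdot 3^{2} \cdot 69 = - 97 \cdot 2 \cdot 9 \cdot 69 = \left(-97\right) 18 \cdot 69 = \left(-1746\right) 69 = -120474$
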